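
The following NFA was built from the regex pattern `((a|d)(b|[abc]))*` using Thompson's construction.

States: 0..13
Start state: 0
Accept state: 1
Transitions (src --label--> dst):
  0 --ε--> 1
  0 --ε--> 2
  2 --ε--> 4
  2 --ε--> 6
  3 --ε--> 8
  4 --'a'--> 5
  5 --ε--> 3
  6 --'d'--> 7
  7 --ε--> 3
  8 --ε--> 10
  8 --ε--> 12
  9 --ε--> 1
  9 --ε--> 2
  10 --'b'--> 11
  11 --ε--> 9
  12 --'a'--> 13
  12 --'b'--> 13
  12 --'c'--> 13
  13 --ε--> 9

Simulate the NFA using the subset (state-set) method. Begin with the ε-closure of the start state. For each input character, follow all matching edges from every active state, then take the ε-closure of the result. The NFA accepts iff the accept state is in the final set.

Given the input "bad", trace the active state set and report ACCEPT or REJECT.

S₀ = ε-closure({0}) = {0,1,2,4,6}
'b' @ 1: {}  — state set empty
rest 'ad' ignored (set empty)
final: {}; accept 1 not in set

Answer: REJECT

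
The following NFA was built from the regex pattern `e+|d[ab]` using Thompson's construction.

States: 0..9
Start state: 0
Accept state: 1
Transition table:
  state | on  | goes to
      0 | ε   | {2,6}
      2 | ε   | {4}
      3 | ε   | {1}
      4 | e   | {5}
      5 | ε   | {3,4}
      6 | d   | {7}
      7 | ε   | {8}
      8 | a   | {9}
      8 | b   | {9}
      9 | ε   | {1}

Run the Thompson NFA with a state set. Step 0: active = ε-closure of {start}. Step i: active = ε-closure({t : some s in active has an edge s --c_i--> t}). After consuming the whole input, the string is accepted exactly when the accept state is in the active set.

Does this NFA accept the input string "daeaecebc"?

Answer: REJECT

Trace:
S₀ = ε-closure({0}) = {0,2,4,6}
'd' @ 1: {7,8}
'a' @ 2: {1,9}  ✓accept
'e' @ 3: {}  — no active states
rest 'aecebc' ignored (set empty)
final: {}; accept 1 not in set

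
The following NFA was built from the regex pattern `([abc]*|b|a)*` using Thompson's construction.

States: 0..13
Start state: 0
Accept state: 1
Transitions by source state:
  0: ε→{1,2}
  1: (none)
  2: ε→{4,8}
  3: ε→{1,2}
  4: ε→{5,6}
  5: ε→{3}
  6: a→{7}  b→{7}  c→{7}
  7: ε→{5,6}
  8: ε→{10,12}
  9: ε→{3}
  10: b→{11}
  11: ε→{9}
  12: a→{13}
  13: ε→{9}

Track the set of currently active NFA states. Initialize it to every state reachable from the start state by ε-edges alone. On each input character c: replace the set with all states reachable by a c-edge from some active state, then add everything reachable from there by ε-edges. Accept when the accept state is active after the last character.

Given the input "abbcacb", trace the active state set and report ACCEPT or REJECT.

start: ε-closure({0}) = {0,1,2,3,4,5,6,8,10,12}
'a' @ 1: {1,2,3,4,5,6,7,8,9,10,12,13}  (accept∈set)
'b' @ 2: {1,2,3,4,5,6,7,8,9,10,11,12}  (accept∈set)
'b' @ 3: {1,2,3,4,5,6,7,8,9,10,11,12}  (accept∈set)
'c' @ 4: {1,2,3,4,5,6,7,8,10,12}  (accept∈set)
'a' @ 5: {1,2,3,4,5,6,7,8,9,10,12,13}  (accept∈set)
'c' @ 6: {1,2,3,4,5,6,7,8,10,12}  (accept∈set)
'b' @ 7: {1,2,3,4,5,6,7,8,9,10,11,12}  (accept∈set)
final: {1,2,3,4,5,6,7,8,9,10,11,12}; accept 1 in set

Answer: ACCEPT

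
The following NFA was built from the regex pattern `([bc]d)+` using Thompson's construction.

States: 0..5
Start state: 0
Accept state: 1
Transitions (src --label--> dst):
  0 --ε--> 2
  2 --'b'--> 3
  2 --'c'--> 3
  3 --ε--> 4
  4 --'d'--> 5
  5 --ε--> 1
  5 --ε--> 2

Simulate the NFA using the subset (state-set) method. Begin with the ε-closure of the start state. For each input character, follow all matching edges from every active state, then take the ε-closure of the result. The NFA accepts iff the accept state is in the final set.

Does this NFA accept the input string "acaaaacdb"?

Answer: REJECT

Steps:
start: ε-closure({0}) = {0,2}
'a' @ 1: {}  — state set empty
rest 'caaaacdb' ignored (set empty)
end set {} — state 1 not in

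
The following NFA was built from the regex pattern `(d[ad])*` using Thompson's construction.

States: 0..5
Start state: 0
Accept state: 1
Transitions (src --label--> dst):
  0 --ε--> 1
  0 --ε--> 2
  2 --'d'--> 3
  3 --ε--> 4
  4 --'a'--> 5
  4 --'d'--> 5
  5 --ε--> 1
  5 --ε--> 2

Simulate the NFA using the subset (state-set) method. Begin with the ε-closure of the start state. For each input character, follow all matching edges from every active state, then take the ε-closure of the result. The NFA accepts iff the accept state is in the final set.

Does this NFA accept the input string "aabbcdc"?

start: ε-closure({0}) = {0,1,2}
'a' @ 1: {}  — dead — no transitions
rest 'abbcdc' ignored (set empty)
final: {}; accept 1 not in set

Answer: REJECT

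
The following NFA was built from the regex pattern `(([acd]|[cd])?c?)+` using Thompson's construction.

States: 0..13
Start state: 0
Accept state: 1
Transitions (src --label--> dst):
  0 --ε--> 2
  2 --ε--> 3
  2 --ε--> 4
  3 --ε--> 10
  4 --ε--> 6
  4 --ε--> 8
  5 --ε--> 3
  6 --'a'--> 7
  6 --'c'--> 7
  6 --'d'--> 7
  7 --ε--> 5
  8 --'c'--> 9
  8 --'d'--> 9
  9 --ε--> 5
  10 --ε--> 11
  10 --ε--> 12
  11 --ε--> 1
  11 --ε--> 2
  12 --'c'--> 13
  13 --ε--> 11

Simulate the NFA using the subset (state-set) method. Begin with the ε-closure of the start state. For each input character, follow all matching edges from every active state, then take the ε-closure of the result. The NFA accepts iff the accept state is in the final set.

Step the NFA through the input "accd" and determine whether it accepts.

S₀ = ε-closure({0}) = {0,1,2,3,4,6,8,10,11,12}
'a' @ 1: {1,2,3,4,5,6,7,8,10,11,12}  ✓accept
'c' @ 2: {1,2,3,4,5,6,7,8,9,10,11,12,13}  ✓accept
'c' @ 3: {1,2,3,4,5,6,7,8,9,10,11,12,13}  ✓accept
'd' @ 4: {1,2,3,4,5,6,7,8,9,10,11,12}  ✓accept
after full input: {1,2,3,4,5,6,7,8,9,10,11,12}  (accept=1 in)

Answer: ACCEPT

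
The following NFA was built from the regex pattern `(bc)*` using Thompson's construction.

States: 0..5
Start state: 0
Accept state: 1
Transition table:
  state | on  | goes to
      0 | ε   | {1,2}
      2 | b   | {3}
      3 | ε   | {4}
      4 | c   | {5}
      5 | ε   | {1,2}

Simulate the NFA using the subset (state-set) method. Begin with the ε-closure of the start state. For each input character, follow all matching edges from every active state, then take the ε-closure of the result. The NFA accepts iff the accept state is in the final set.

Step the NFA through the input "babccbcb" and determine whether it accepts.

initial (ε-close {0}): {0,1,2}
'b' @ 1: {3,4}
'a' @ 2: {}  — no active states
rest 'bccbcb' ignored (set empty)
after full input: {}  (accept=1 not in)

Answer: REJECT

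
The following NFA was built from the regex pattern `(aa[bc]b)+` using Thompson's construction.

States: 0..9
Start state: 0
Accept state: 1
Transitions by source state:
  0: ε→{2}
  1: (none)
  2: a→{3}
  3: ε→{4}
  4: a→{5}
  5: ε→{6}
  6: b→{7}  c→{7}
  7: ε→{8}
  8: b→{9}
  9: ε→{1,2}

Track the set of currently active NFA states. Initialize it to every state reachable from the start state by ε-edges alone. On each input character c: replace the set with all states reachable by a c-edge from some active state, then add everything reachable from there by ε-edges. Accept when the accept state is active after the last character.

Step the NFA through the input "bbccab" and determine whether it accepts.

S₀ = ε-closure({0}) = {0,2}
'b' @ 1: {}  — state set empty
rest 'bccab' ignored (set empty)
final: {}; accept 1 not in set

Answer: REJECT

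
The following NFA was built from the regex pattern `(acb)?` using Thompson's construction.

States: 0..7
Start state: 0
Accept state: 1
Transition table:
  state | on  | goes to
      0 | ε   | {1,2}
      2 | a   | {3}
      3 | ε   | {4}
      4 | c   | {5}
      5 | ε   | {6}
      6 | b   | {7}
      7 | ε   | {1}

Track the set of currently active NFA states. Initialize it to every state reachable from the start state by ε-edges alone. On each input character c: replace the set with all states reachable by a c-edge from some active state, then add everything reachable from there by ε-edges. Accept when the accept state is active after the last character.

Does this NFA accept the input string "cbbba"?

S₀ = ε-closure({0}) = {0,1,2}
'c' @ 1: {}  — state set empty
rest 'bbba' ignored (set empty)
end set {} — state 1 not in

Answer: REJECT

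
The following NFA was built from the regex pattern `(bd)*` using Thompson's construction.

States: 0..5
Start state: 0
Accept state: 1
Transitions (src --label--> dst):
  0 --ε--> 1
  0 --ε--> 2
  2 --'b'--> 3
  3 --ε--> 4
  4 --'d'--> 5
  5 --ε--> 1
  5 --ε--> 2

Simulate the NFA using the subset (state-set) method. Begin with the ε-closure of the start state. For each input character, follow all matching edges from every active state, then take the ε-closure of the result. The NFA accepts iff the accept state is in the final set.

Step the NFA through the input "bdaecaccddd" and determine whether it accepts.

start: ε-closure({0}) = {0,1,2}
'b' @ 1: {3,4}
'd' @ 2: {1,2,5}  [accepting]
'a' @ 3: {}  — dead — no transitions
rest 'ecaccddd' ignored (set empty)
after full input: {}  (accept=1 not in)

Answer: REJECT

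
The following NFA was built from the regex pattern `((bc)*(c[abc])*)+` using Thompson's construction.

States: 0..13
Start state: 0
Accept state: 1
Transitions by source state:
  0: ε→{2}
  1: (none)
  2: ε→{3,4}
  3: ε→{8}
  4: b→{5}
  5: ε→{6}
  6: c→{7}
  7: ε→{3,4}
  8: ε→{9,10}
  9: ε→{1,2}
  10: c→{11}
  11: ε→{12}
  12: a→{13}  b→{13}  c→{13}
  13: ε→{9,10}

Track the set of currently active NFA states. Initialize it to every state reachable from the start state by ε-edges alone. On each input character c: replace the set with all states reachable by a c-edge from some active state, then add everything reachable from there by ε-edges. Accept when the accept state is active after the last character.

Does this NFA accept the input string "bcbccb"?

Answer: ACCEPT

Trace:
initial (ε-close {0}): {0,1,2,3,4,8,9,10}
'b' @ 1: {5,6}
'c' @ 2: {1,2,3,4,7,8,9,10}  (accept∈set)
'b' @ 3: {5,6}
'c' @ 4: {1,2,3,4,7,8,9,10}  (accept∈set)
'c' @ 5: {11,12}
'b' @ 6: {1,2,3,4,8,9,10,13}  (accept∈set)
final: {1,2,3,4,8,9,10,13}; accept 1 in set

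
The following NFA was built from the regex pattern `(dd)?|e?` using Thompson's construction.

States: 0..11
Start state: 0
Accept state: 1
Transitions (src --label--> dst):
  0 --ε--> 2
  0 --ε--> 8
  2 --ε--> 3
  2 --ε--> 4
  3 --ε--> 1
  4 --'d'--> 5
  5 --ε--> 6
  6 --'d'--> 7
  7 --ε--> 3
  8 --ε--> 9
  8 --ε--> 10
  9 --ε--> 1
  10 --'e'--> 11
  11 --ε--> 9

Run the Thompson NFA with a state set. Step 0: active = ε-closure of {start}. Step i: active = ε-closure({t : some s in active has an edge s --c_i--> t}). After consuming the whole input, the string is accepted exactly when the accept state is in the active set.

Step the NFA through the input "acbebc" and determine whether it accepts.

start: ε-closure({0}) = {0,1,2,3,4,8,9,10}
'a' @ 1: {}  — no active states
rest 'cbebc' ignored (set empty)
final: {}; accept 1 not in set

Answer: REJECT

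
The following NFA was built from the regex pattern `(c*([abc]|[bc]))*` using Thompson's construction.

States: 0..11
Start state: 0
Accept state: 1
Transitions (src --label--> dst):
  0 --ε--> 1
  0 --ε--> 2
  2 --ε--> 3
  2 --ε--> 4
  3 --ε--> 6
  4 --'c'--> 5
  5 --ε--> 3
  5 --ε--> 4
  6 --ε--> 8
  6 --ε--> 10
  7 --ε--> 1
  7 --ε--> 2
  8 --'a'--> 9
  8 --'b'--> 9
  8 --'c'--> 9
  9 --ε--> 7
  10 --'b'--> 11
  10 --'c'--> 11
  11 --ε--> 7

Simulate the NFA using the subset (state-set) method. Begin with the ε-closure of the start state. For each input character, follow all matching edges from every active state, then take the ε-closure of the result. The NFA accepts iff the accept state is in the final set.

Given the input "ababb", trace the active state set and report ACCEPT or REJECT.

start: ε-closure({0}) = {0,1,2,3,4,6,8,10}
'a' @ 1: {1,2,3,4,6,7,8,9,10}  ✓accept
'b' @ 2: {1,2,3,4,6,7,8,9,10,11}  ✓accept
'a' @ 3: {1,2,3,4,6,7,8,9,10}  ✓accept
'b' @ 4: {1,2,3,4,6,7,8,9,10,11}  ✓accept
'b' @ 5: {1,2,3,4,6,7,8,9,10,11}  ✓accept
after full input: {1,2,3,4,6,7,8,9,10,11}  (accept=1 in)

Answer: ACCEPT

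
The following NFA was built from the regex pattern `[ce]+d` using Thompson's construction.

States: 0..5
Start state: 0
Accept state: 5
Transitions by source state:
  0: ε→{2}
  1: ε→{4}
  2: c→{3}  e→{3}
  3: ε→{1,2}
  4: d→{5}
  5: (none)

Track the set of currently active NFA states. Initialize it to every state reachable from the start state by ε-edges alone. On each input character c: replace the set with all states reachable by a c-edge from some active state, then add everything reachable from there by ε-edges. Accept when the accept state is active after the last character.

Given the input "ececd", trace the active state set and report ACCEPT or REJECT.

Answer: ACCEPT

Derivation:
start: ε-closure({0}) = {0,2}
'e' @ 1: {1,2,3,4}
'c' @ 2: {1,2,3,4}
'e' @ 3: {1,2,3,4}
'c' @ 4: {1,2,3,4}
'd' @ 5: {5}  [accepting]
final: {5}; accept 5 in set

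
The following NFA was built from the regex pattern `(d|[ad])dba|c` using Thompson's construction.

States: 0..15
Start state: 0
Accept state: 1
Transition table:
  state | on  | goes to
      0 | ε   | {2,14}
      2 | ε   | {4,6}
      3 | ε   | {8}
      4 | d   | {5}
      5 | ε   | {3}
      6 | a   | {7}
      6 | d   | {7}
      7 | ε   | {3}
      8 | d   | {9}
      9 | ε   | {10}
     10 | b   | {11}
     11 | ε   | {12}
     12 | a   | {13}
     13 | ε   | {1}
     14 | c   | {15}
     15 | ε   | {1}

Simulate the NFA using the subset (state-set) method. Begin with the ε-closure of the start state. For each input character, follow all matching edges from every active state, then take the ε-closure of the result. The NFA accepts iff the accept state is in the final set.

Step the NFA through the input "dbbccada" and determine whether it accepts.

Answer: REJECT

Derivation:
start: ε-closure({0}) = {0,2,4,6,14}
'd' @ 1: {3,5,7,8}
'b' @ 2: {}  — dead — no transitions
rest 'bccada' ignored (set empty)
after full input: {}  (accept=1 not in)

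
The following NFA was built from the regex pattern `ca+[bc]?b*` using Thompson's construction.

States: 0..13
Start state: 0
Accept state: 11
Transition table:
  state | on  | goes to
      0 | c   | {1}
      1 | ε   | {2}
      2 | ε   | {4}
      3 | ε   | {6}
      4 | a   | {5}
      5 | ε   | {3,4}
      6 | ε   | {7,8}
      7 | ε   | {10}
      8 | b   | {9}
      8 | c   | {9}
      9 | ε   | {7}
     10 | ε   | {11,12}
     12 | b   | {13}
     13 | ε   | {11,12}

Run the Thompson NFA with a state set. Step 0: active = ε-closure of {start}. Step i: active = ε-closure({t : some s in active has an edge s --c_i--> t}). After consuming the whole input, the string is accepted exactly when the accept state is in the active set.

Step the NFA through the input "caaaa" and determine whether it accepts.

S₀ = ε-closure({0}) = {0}
'c' @ 1: {1,2,4}
'a' @ 2: {3,4,5,6,7,8,10,11,12}  [accepting]
'a' @ 3: {3,4,5,6,7,8,10,11,12}  [accepting]
'a' @ 4: {3,4,5,6,7,8,10,11,12}  [accepting]
'a' @ 5: {3,4,5,6,7,8,10,11,12}  [accepting]
final: {3,4,5,6,7,8,10,11,12}; accept 11 in set

Answer: ACCEPT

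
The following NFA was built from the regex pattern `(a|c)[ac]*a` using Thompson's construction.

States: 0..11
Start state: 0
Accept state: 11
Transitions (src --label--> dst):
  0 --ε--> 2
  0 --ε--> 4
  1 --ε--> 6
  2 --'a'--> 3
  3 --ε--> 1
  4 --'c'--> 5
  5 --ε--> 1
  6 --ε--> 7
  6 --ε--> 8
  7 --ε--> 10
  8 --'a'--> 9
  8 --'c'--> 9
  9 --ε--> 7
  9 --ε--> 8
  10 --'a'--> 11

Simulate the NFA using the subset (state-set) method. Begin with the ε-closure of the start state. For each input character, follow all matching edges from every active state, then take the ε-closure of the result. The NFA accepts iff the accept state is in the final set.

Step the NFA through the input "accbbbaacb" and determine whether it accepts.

Answer: REJECT

Derivation:
start: ε-closure({0}) = {0,2,4}
'a' @ 1: {1,3,6,7,8,10}
'c' @ 2: {7,8,9,10}
'c' @ 3: {7,8,9,10}
'b' @ 4: {}  — no active states
rest 'bbaacb' ignored (set empty)
final: {}; accept 11 not in set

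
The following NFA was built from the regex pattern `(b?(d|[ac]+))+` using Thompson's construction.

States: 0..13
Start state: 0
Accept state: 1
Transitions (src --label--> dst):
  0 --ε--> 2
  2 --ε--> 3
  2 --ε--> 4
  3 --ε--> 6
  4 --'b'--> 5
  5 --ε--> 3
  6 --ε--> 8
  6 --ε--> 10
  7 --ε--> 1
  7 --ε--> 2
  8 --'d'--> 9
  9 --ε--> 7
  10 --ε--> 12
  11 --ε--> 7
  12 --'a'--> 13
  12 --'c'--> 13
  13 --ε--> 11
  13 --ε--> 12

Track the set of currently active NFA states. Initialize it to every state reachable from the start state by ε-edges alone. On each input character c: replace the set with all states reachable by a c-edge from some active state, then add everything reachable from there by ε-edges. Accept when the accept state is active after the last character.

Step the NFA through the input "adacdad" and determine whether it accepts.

S₀ = ε-closure({0}) = {0,2,3,4,6,8,10,12}
'a' @ 1: {1,2,3,4,6,7,8,10,11,12,13}  ✓accept
'd' @ 2: {1,2,3,4,6,7,8,9,10,12}  ✓accept
'a' @ 3: {1,2,3,4,6,7,8,10,11,12,13}  ✓accept
'c' @ 4: {1,2,3,4,6,7,8,10,11,12,13}  ✓accept
'd' @ 5: {1,2,3,4,6,7,8,9,10,12}  ✓accept
'a' @ 6: {1,2,3,4,6,7,8,10,11,12,13}  ✓accept
'd' @ 7: {1,2,3,4,6,7,8,9,10,12}  ✓accept
end set {1,2,3,4,6,7,8,9,10,12} — state 1 in

Answer: ACCEPT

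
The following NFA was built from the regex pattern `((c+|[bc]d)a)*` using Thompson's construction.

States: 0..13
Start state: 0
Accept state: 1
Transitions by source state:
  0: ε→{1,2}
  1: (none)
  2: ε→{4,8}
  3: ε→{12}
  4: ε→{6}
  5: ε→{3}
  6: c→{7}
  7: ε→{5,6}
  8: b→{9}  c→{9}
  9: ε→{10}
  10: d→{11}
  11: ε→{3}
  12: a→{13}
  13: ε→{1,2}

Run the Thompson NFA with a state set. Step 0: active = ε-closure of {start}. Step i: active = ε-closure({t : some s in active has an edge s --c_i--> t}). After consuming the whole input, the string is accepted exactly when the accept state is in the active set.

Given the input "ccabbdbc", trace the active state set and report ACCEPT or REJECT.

Answer: REJECT

Derivation:
start: ε-closure({0}) = {0,1,2,4,6,8}
'c' @ 1: {3,5,6,7,9,10,12}
'c' @ 2: {3,5,6,7,12}
'a' @ 3: {1,2,4,6,8,13}  ✓accept
'b' @ 4: {9,10}
'b' @ 5: {}  — dead — no transitions
rest 'dbc' ignored (set empty)
after full input: {}  (accept=1 not in)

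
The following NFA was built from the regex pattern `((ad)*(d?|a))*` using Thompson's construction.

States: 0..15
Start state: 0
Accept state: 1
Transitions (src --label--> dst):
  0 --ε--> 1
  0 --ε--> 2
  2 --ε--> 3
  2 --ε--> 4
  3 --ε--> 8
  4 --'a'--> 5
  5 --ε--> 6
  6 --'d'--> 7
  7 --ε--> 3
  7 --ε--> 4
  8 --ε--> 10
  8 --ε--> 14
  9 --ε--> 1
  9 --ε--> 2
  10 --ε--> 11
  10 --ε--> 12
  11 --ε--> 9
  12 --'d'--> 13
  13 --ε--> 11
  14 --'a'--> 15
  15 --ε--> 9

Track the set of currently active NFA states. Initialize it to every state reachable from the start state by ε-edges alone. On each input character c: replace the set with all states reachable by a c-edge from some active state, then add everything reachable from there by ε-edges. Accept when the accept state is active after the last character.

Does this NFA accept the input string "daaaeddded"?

S₀ = ε-closure({0}) = {0,1,2,3,4,8,9,10,11,12,14}
'd' @ 1: {1,2,3,4,8,9,10,11,12,13,14}  (accept∈set)
'a' @ 2: {1,2,3,4,5,6,8,9,10,11,12,14,15}  (accept∈set)
'a' @ 3: {1,2,3,4,5,6,8,9,10,11,12,14,15}  (accept∈set)
'a' @ 4: {1,2,3,4,5,6,8,9,10,11,12,14,15}  (accept∈set)
'e' @ 5: {}  — state set empty
rest 'ddded' ignored (set empty)
end set {} — state 1 not in

Answer: REJECT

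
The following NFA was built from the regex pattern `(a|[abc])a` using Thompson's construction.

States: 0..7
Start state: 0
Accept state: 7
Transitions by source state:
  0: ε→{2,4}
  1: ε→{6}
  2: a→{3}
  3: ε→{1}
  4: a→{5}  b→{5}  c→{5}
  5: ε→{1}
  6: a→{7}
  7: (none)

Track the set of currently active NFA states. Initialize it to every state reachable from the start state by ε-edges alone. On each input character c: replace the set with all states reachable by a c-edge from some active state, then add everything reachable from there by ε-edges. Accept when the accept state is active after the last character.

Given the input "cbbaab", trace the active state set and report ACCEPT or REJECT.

Answer: REJECT

Steps:
start: ε-closure({0}) = {0,2,4}
'c' @ 1: {1,5,6}
'b' @ 2: {}  — dead — no transitions
rest 'baab' ignored (set empty)
end set {} — state 7 not in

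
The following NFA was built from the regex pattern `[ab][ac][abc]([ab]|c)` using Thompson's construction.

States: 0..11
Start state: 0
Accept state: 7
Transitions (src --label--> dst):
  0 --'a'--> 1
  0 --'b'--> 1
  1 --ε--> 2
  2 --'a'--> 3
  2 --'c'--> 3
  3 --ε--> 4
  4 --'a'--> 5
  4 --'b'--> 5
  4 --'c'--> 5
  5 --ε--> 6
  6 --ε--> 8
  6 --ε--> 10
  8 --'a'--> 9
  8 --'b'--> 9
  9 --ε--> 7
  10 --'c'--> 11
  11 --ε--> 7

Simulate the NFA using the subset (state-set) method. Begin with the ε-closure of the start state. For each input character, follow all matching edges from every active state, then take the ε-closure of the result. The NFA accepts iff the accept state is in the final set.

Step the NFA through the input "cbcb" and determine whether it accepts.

start: ε-closure({0}) = {0}
'c' @ 1: {}  — no active states
rest 'bcb' ignored (set empty)
final: {}; accept 7 not in set

Answer: REJECT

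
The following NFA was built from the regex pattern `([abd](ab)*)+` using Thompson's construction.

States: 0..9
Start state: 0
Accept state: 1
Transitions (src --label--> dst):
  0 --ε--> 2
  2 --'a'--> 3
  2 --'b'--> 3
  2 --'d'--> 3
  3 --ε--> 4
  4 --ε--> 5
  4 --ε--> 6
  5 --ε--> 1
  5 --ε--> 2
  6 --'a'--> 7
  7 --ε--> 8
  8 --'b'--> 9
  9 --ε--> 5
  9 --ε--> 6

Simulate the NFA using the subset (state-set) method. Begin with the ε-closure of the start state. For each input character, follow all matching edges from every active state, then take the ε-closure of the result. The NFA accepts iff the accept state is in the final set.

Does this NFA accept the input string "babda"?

S₀ = ε-closure({0}) = {0,2}
'b' @ 1: {1,2,3,4,5,6}  [accepting]
'a' @ 2: {1,2,3,4,5,6,7,8}  [accepting]
'b' @ 3: {1,2,3,4,5,6,9}  [accepting]
'd' @ 4: {1,2,3,4,5,6}  [accepting]
'a' @ 5: {1,2,3,4,5,6,7,8}  [accepting]
end set {1,2,3,4,5,6,7,8} — state 1 in

Answer: ACCEPT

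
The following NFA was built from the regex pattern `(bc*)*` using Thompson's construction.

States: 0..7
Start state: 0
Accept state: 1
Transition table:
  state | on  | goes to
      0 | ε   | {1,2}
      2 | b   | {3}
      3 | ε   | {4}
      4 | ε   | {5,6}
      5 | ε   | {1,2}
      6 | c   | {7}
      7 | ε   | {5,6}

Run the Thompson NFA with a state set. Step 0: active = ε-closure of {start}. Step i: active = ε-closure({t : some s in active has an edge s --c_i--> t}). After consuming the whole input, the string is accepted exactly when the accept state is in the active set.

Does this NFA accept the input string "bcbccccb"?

Answer: ACCEPT

Trace:
initial (ε-close {0}): {0,1,2}
'b' @ 1: {1,2,3,4,5,6}  (accept∈set)
'c' @ 2: {1,2,5,6,7}  (accept∈set)
'b' @ 3: {1,2,3,4,5,6}  (accept∈set)
'c' @ 4: {1,2,5,6,7}  (accept∈set)
'c' @ 5: {1,2,5,6,7}  (accept∈set)
'c' @ 6: {1,2,5,6,7}  (accept∈set)
'c' @ 7: {1,2,5,6,7}  (accept∈set)
'b' @ 8: {1,2,3,4,5,6}  (accept∈set)
final: {1,2,3,4,5,6}; accept 1 in set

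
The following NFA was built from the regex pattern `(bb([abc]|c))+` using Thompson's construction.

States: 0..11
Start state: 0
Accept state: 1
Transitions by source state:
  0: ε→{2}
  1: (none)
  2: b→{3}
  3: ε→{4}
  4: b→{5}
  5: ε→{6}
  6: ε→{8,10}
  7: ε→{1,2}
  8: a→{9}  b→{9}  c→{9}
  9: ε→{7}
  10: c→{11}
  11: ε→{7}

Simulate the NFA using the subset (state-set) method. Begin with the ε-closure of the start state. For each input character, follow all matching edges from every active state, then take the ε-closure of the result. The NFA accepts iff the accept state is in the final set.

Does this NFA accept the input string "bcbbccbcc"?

S₀ = ε-closure({0}) = {0,2}
'b' @ 1: {3,4}
'c' @ 2: {}  — dead — no transitions
rest 'bbccbcc' ignored (set empty)
after full input: {}  (accept=1 not in)

Answer: REJECT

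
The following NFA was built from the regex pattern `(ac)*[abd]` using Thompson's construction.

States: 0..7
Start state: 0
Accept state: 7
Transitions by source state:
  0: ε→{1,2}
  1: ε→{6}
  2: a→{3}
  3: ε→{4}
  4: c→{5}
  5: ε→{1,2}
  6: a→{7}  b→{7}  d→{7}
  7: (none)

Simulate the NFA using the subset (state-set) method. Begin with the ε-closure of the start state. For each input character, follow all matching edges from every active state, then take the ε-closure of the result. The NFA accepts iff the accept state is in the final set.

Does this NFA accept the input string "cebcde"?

start: ε-closure({0}) = {0,1,2,6}
'c' @ 1: {}  — dead — no transitions
rest 'ebcde' ignored (set empty)
end set {} — state 7 not in

Answer: REJECT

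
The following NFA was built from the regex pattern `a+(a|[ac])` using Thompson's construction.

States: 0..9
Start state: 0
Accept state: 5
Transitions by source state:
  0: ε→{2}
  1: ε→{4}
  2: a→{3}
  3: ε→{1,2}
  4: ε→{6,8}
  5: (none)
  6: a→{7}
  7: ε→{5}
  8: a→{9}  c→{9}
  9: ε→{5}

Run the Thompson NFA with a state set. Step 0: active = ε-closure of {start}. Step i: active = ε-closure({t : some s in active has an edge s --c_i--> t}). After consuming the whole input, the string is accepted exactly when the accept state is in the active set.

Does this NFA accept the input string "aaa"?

S₀ = ε-closure({0}) = {0,2}
'a' @ 1: {1,2,3,4,6,8}
'a' @ 2: {1,2,3,4,5,6,7,8,9}  [accepting]
'a' @ 3: {1,2,3,4,5,6,7,8,9}  [accepting]
after full input: {1,2,3,4,5,6,7,8,9}  (accept=5 in)

Answer: ACCEPT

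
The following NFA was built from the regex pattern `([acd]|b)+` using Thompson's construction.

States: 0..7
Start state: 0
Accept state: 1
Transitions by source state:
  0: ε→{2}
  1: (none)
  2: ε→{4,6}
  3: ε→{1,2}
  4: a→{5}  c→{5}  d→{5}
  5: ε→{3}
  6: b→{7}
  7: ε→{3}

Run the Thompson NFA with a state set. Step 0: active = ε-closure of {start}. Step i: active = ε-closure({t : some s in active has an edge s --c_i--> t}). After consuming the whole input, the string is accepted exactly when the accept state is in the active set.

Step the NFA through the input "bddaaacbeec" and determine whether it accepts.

Answer: REJECT

Derivation:
start: ε-closure({0}) = {0,2,4,6}
'b' @ 1: {1,2,3,4,6,7}  [accepting]
'd' @ 2: {1,2,3,4,5,6}  [accepting]
'd' @ 3: {1,2,3,4,5,6}  [accepting]
'a' @ 4: {1,2,3,4,5,6}  [accepting]
'a' @ 5: {1,2,3,4,5,6}  [accepting]
'a' @ 6: {1,2,3,4,5,6}  [accepting]
'c' @ 7: {1,2,3,4,5,6}  [accepting]
'b' @ 8: {1,2,3,4,6,7}  [accepting]
'e' @ 9: {}  — state set empty
rest 'ec' ignored (set empty)
after full input: {}  (accept=1 not in)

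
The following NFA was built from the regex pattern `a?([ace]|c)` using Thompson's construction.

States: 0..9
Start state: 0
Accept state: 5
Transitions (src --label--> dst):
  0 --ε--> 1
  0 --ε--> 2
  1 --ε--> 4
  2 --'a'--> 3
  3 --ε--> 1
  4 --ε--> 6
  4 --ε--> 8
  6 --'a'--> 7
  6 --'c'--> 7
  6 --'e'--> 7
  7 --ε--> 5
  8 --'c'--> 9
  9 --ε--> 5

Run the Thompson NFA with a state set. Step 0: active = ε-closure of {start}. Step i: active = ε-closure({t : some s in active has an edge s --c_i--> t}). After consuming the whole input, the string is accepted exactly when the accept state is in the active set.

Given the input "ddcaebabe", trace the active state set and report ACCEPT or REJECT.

S₀ = ε-closure({0}) = {0,1,2,4,6,8}
'd' @ 1: {}  — state set empty
rest 'dcaebabe' ignored (set empty)
after full input: {}  (accept=5 not in)

Answer: REJECT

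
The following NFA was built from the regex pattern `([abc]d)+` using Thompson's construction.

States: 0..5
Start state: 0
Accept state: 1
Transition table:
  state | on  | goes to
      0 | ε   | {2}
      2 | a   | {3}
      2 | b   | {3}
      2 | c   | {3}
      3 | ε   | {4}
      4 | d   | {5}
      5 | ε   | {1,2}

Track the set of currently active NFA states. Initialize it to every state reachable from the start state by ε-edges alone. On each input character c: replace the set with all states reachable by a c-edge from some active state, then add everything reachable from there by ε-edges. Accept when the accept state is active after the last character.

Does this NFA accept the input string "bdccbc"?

Answer: REJECT

Trace:
start: ε-closure({0}) = {0,2}
'b' @ 1: {3,4}
'd' @ 2: {1,2,5}  [accepting]
'c' @ 3: {3,4}
'c' @ 4: {}  — state set empty
rest 'bc' ignored (set empty)
end set {} — state 1 not in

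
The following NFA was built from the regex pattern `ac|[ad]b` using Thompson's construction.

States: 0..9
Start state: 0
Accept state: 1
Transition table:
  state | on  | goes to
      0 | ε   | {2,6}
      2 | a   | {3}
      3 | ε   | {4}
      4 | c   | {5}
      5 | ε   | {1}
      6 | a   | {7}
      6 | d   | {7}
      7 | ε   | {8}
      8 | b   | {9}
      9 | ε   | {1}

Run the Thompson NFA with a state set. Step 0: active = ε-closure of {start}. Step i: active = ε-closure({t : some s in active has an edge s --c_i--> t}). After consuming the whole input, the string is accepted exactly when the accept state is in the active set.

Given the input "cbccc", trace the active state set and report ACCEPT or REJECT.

start: ε-closure({0}) = {0,2,6}
'c' @ 1: {}  — no active states
rest 'bccc' ignored (set empty)
final: {}; accept 1 not in set

Answer: REJECT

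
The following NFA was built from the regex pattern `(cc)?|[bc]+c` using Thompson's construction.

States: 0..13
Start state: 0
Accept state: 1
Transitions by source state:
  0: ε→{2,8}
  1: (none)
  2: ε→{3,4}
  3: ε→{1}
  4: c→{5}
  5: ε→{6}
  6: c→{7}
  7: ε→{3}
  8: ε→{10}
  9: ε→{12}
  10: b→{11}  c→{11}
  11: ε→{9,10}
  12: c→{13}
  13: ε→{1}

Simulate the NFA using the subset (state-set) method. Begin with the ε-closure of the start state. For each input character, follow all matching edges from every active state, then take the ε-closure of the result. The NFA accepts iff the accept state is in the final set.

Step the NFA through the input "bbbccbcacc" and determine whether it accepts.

S₀ = ε-closure({0}) = {0,1,2,3,4,8,10}
'b' @ 1: {9,10,11,12}
'b' @ 2: {9,10,11,12}
'b' @ 3: {9,10,11,12}
'c' @ 4: {1,9,10,11,12,13}  [accepting]
'c' @ 5: {1,9,10,11,12,13}  [accepting]
'b' @ 6: {9,10,11,12}
'c' @ 7: {1,9,10,11,12,13}  [accepting]
'a' @ 8: {}  — state set empty
rest 'cc' ignored (set empty)
end set {} — state 1 not in

Answer: REJECT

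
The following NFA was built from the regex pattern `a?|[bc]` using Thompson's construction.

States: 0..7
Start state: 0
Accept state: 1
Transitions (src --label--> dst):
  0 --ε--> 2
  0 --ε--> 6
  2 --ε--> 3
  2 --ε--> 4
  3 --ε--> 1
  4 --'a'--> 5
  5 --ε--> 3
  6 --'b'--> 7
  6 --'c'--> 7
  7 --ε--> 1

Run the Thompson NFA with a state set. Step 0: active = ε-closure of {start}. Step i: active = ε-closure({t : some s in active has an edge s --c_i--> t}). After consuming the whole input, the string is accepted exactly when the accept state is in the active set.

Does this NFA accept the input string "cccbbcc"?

Answer: REJECT

Steps:
S₀ = ε-closure({0}) = {0,1,2,3,4,6}
'c' @ 1: {1,7}  [accepting]
'c' @ 2: {}  — no active states
rest 'cbbcc' ignored (set empty)
final: {}; accept 1 not in set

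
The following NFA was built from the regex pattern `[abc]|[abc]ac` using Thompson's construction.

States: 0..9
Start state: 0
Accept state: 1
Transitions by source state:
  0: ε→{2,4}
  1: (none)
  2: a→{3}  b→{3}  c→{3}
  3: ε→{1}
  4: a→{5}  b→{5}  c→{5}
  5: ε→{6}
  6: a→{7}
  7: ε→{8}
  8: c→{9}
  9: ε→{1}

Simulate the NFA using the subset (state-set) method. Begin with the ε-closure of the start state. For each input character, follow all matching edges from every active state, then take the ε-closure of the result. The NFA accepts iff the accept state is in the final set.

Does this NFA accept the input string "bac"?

initial (ε-close {0}): {0,2,4}
'b' @ 1: {1,3,5,6}  ✓accept
'a' @ 2: {7,8}
'c' @ 3: {1,9}  ✓accept
final: {1,9}; accept 1 in set

Answer: ACCEPT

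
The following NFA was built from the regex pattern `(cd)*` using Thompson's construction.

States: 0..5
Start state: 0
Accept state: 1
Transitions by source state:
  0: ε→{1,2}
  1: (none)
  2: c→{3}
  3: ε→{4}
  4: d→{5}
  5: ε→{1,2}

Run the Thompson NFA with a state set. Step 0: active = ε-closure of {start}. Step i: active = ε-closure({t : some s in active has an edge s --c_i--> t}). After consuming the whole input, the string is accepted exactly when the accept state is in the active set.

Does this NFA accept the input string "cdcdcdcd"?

Answer: ACCEPT

Trace:
start: ε-closure({0}) = {0,1,2}
'c' @ 1: {3,4}
'd' @ 2: {1,2,5}  ✓accept
'c' @ 3: {3,4}
'd' @ 4: {1,2,5}  ✓accept
'c' @ 5: {3,4}
'd' @ 6: {1,2,5}  ✓accept
'c' @ 7: {3,4}
'd' @ 8: {1,2,5}  ✓accept
after full input: {1,2,5}  (accept=1 in)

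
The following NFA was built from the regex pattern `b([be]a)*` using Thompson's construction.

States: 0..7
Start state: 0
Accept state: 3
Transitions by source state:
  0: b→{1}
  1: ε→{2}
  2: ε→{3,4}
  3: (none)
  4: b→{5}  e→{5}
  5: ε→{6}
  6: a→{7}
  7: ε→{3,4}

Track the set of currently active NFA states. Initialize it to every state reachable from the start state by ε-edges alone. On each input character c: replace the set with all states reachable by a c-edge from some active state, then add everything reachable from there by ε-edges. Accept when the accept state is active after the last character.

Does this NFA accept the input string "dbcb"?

S₀ = ε-closure({0}) = {0}
'd' @ 1: {}  — no active states
rest 'bcb' ignored (set empty)
final: {}; accept 3 not in set

Answer: REJECT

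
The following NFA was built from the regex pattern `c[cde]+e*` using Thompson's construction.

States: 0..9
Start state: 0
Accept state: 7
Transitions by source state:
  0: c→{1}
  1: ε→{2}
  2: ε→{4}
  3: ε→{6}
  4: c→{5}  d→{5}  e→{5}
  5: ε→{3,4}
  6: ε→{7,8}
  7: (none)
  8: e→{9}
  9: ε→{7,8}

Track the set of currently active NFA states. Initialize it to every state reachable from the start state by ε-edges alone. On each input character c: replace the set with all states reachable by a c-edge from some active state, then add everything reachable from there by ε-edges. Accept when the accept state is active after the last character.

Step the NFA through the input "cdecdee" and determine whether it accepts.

Answer: ACCEPT

Derivation:
initial (ε-close {0}): {0}
'c' @ 1: {1,2,4}
'd' @ 2: {3,4,5,6,7,8}  ✓accept
'e' @ 3: {3,4,5,6,7,8,9}  ✓accept
'c' @ 4: {3,4,5,6,7,8}  ✓accept
'd' @ 5: {3,4,5,6,7,8}  ✓accept
'e' @ 6: {3,4,5,6,7,8,9}  ✓accept
'e' @ 7: {3,4,5,6,7,8,9}  ✓accept
after full input: {3,4,5,6,7,8,9}  (accept=7 in)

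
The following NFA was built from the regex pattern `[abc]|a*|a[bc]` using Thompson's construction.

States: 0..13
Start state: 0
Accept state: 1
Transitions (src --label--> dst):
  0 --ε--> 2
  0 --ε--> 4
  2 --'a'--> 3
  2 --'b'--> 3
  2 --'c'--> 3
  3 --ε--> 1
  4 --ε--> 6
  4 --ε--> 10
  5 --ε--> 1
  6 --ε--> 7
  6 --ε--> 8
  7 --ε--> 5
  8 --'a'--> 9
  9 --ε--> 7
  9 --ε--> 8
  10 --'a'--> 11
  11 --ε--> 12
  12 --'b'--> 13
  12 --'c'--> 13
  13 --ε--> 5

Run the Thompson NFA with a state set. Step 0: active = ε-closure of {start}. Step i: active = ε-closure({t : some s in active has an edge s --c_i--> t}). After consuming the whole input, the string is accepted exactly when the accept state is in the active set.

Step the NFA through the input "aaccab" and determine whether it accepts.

initial (ε-close {0}): {0,1,2,4,5,6,7,8,10}
'a' @ 1: {1,3,5,7,8,9,11,12}  (accept∈set)
'a' @ 2: {1,5,7,8,9}  (accept∈set)
'c' @ 3: {}  — dead — no transitions
rest 'cab' ignored (set empty)
final: {}; accept 1 not in set

Answer: REJECT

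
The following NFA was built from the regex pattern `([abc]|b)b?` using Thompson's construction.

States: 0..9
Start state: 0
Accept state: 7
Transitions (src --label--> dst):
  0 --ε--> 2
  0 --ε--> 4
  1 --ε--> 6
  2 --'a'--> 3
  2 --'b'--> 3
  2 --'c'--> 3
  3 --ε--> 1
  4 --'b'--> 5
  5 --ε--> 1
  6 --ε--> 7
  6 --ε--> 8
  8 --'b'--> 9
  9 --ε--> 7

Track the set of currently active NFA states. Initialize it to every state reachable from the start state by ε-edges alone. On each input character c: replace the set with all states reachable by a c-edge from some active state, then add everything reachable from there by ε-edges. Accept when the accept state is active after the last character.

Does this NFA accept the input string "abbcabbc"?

Answer: REJECT

Trace:
initial (ε-close {0}): {0,2,4}
'a' @ 1: {1,3,6,7,8}  ✓accept
'b' @ 2: {7,9}  ✓accept
'b' @ 3: {}  — state set empty
rest 'cabbc' ignored (set empty)
final: {}; accept 7 not in set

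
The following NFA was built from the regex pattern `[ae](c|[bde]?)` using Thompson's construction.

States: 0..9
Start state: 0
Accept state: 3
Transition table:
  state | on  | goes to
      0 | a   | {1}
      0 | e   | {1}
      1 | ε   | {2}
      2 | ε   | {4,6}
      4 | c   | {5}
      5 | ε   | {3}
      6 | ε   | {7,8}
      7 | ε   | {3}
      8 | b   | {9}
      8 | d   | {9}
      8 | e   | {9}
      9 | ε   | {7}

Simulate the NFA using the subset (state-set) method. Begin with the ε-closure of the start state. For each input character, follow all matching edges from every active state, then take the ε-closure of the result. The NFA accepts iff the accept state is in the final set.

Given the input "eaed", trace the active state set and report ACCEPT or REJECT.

S₀ = ε-closure({0}) = {0}
'e' @ 1: {1,2,3,4,6,7,8}  (accept∈set)
'a' @ 2: {}  — no active states
rest 'ed' ignored (set empty)
end set {} — state 3 not in

Answer: REJECT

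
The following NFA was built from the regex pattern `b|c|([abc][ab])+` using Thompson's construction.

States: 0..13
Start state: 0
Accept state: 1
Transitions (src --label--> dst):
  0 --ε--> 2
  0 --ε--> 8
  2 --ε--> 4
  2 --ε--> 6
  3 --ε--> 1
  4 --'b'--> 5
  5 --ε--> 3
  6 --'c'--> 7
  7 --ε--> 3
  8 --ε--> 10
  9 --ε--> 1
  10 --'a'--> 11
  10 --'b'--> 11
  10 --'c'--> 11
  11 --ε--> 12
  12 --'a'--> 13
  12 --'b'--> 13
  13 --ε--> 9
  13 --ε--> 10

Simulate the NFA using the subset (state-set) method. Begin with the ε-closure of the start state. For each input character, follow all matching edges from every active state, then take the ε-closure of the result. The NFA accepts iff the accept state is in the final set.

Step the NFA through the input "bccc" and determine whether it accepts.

Answer: REJECT

Derivation:
S₀ = ε-closure({0}) = {0,2,4,6,8,10}
'b' @ 1: {1,3,5,11,12}  ✓accept
'c' @ 2: {}  — no active states
rest 'cc' ignored (set empty)
end set {} — state 1 not in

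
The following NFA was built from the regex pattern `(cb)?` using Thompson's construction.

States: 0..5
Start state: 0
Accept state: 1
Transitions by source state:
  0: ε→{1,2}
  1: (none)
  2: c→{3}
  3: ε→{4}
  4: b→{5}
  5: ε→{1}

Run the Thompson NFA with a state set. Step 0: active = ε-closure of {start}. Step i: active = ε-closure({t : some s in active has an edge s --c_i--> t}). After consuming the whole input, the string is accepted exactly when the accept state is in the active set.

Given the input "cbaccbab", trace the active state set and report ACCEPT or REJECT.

Answer: REJECT

Steps:
start: ε-closure({0}) = {0,1,2}
'c' @ 1: {3,4}
'b' @ 2: {1,5}  [accepting]
'a' @ 3: {}  — dead — no transitions
rest 'ccbab' ignored (set empty)
after full input: {}  (accept=1 not in)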